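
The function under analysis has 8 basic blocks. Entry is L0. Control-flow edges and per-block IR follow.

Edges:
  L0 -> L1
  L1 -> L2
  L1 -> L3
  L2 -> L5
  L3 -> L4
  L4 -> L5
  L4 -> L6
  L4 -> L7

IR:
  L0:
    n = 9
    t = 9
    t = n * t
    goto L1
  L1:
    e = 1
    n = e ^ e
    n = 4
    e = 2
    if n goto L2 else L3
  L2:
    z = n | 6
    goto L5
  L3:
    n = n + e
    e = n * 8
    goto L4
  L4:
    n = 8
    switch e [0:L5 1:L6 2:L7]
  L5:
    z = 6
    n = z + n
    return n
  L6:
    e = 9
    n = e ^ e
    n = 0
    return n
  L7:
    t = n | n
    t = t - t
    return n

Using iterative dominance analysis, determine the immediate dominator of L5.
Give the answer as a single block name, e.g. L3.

Answer: L1

Working:
idom tree: L1←L0 L2←L1 L3←L1 L4←L3 L5←L1 L6←L4 L7←L4
Join-block Dom:
  L5: preds {L2,L4}: {L0,L1,L2} ∩ {L0,L1,L3,L4} = {L0,L1}; idom=L1

idom(L5) = L1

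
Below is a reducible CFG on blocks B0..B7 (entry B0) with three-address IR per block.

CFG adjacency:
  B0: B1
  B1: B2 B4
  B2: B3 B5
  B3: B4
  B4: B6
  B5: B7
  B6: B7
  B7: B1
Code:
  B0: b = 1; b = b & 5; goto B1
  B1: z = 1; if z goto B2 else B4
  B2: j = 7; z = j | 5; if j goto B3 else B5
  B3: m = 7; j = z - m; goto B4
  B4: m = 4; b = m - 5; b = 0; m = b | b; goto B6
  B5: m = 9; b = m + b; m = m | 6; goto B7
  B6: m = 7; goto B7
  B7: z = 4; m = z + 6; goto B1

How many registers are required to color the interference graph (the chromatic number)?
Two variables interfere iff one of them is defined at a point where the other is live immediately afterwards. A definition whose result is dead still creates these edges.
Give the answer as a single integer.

def/use:
  B0 def {b} use ∅
  B1 def {z} use ∅
  B2 def {j,z} use ∅
  B3 def {j,m} use {z}
  B4 def {b,m} use ∅
  B5 def {b,m} use {b}
  B6 def {m} use ∅
  B7 def {m,z} use ∅

Backward fixpoint:
  live B0: ∅→{b}
  live B1: {b}→{b}
  live B2: {b}→{b,z}
  live B3: {z}→∅
  live B4: ∅→{b}
  live B5: {b}→{b}
  live B6: {b}→{b}
  live B7: {b}→{b}

Interference:
  b: {j,m,z}
  j: {b,z}
  m: {b,z}
  z: {b,j,m}

Colouring:
  {b,j,z} pairwise interfere (3-clique) ⇒ χ ≥ 3
  assign b→r0 j→r2 m→r2 z→r1 — no edge inside a register ⇒ χ ≤ 3
  χ = 3

Answer: 3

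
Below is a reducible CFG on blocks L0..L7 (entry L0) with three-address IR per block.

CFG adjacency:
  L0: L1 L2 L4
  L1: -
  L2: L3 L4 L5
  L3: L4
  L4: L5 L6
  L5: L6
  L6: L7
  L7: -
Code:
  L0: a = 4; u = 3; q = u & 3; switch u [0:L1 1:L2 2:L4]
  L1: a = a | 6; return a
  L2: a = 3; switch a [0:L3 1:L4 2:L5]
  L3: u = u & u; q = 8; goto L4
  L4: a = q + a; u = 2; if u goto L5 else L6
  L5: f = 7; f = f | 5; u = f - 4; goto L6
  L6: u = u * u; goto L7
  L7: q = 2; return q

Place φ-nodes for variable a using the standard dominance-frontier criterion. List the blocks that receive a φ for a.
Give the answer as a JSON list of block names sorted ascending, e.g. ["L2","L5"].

idom tree: L1←L0 L2←L0 L3←L2 L4←L0 L5←L0 L6←L0 L7←L6
Dom∩ at merges:
  L4: preds {L0,L2,L3}: {L0} ∩ {L0,L2} ∩ {L0,L2,L3} = {L0}; idom=L0
  L5: preds {L2,L4}: {L0,L2} ∩ {L0,L4} = {L0}; idom=L0
  L6: preds {L4,L5}: {L0,L4} ∩ {L0,L5} = {L0}; idom=L0

Frontier:
  L4←L0: walk · to L0
  L4←L2: walk L2 to L0
  L4←L3: walk L3→L2 to L0
  L5←L2: walk L2 to L0
  L5←L4: walk L4 to L0
  L6←L4: walk L4 to L0
  L6←L5: walk L5 to L0
  L0: DF=∅
  L1: DF=∅
  L2: DF={L4,L5}
  L3: DF={L4}
  L4: DF={L5,L6}
  L5: DF={L6}
  L6: DF=∅
  L7: DF=∅

φ for a: defs {L0,L1,L2,L4}
  DF⁺ = {L4,L5,L6}

Answer: ["L4", "L5", "L6"]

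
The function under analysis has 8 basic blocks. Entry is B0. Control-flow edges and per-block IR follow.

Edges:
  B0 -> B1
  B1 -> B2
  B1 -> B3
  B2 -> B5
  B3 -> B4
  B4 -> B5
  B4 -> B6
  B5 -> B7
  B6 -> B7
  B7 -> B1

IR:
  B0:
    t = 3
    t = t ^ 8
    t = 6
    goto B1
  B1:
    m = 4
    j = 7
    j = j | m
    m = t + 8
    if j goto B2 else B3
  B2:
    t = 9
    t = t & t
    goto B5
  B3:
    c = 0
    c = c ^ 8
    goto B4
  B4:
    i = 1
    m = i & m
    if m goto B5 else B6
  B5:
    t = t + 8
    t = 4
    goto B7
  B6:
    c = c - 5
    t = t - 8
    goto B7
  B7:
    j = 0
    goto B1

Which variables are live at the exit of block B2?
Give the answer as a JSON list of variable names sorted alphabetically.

def/use:
  B0 def {t} use ∅
  B1 def {j,m} use {t}
  B2 def {t} use ∅
  B3 def {c} use ∅
  B4 def {i,m} use {m}
  B5 def {t} use {t}
  B6 def {c,t} use {c,t}
  B7 def {j} use ∅

Live sets:
  B0 li=∅ lo={t}
  B1 li={t} lo={m,t}
  B2 li=∅ lo={t}
  B3 li={m,t} lo={c,m,t}
  B4 li={c,m,t} lo={c,t}
  B5 li={t} lo={t}
  B6 li={c,t} lo={t}
  B7 li={t} lo={t}

live-out(B2) = ["t"]

Answer: ["t"]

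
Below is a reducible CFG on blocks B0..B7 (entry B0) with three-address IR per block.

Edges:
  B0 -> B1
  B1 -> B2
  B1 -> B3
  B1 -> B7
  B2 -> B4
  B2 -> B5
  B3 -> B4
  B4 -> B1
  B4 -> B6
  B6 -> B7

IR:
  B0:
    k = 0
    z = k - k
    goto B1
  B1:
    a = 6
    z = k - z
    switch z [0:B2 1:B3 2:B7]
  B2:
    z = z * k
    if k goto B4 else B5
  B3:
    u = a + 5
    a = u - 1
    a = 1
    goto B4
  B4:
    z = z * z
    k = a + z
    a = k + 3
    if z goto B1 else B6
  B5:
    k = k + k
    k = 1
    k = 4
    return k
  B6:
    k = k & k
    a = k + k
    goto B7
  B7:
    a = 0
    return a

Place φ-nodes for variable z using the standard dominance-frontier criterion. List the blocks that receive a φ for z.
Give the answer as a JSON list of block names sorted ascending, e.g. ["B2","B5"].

Answer: ["B1", "B4", "B7"]

Derivation:
idom tree: B1←B0 B2←B1 B3←B1 B4←B1 B5←B2 B6←B4 B7←B1
Dom at joins:
  B1: preds {B0,B4}: {B0} ∩ {B0,B1,B4} = {B0}; idom=B0
  B4: preds {B2,B3}: {B0,B1,B2} ∩ {B0,B1,B3} = {B0,B1}; idom=B1
  B7: preds {B1,B6}: {B0,B1} ∩ {B0,B1,B4,B6} = {B0,B1}; idom=B1

DF derivation:
  B1←B0: walk · to B0
  B1←B4: walk B4→B1 to B0
  B4←B2: walk B2 to B1
  B4←B3: walk B3 to B1
  B7←B1: walk · to B1
  B7←B6: walk B6→B4 to B1
  B0: DF=∅
  B1: DF={B1}
  B2: DF={B4}
  B3: DF={B4}
  B4: DF={B1,B7}
  B5: DF=∅
  B6: DF={B7}
  B7: DF=∅

φ for z: defs {B0,B1,B2,B4}
  DF⁺ = {B1,B4,B7}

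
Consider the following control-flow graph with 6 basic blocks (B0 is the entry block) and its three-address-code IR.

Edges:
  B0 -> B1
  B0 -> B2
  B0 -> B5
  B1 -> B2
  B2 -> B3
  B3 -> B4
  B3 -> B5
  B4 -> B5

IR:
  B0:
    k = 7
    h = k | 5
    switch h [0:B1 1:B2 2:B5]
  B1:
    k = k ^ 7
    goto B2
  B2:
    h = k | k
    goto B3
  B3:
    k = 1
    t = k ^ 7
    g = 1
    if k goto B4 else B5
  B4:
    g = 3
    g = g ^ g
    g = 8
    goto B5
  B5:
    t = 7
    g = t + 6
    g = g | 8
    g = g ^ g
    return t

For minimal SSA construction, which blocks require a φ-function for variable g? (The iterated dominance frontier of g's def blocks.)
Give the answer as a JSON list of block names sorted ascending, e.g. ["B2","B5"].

Answer: ["B5"]

Analysis:
idom tree: B1←B0 B2←B0 B3←B2 B4←B3 B5←B0
Dom at joins:
  B2: preds {B0,B1}: {B0} ∩ {B0,B1} = {B0}; idom=B0
  B5: preds {B0,B3,B4}: {B0} ∩ {B0,B2,B3} ∩ {B0,B2,B3,B4} = {B0}; idom=B0

DF derivation:
  join B2 pred B0: · stop@B0
  join B2 pred B1: B1 stop@B0
  join B5 pred B0: · stop@B0
  join B5 pred B3: B3→B2 stop@B0
  join B5 pred B4: B4→B3→B2 stop@B0
  B0 → ∅
  B1 → {B2}
  B2 → {B5}
  B3 → {B5}
  B4 → {B5}
  B5 → ∅

φ for g: defs {B3,B4,B5}
  DF⁺ = {B5}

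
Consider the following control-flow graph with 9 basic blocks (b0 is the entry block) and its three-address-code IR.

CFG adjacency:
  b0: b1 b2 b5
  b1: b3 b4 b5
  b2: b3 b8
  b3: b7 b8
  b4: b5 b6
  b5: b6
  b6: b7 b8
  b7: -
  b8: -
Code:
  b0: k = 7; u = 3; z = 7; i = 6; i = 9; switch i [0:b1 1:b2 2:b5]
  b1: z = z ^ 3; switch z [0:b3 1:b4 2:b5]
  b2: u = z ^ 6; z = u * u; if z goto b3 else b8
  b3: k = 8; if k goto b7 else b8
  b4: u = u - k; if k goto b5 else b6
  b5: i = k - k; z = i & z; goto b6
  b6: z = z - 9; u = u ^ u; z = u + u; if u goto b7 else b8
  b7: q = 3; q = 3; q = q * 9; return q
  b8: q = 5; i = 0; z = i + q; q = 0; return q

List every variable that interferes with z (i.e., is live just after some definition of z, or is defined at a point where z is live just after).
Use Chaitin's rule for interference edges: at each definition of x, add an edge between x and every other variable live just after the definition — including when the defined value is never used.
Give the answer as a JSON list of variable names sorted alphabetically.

Answer: ["i", "k", "u"]

Working:
Per-block:
  b0 def {i,k,u,z} use ∅
  b1 def {z} use {z}
  b2 def {u,z} use {z}
  b3 def {k} use ∅
  b4 def {u} use {k,u}
  b5 def {i,z} use {k,z}
  b6 def {u,z} use {u,z}
  b7 def {q} use ∅
  b8 def {i,q,z} use ∅

Live sets:
  b0 li=∅ lo={k,u,z}
  b1 li={k,u,z} lo={k,u,z}
  b2 li={z} lo=∅
  b3 li=∅ lo=∅
  b4 li={k,u,z} lo={k,u,z}
  b5 li={k,u,z} lo={u,z}
  b6 li={u,z} lo=∅
  b7 li=∅ lo=∅
  b8 li=∅ lo=∅

Conflict graph:
  i — {k,q,u,z}
  k — {i,u,z}
  q — {i}
  u — {i,k,z}
  z — {i,k,u}

N(z) = ["i", "k", "u"]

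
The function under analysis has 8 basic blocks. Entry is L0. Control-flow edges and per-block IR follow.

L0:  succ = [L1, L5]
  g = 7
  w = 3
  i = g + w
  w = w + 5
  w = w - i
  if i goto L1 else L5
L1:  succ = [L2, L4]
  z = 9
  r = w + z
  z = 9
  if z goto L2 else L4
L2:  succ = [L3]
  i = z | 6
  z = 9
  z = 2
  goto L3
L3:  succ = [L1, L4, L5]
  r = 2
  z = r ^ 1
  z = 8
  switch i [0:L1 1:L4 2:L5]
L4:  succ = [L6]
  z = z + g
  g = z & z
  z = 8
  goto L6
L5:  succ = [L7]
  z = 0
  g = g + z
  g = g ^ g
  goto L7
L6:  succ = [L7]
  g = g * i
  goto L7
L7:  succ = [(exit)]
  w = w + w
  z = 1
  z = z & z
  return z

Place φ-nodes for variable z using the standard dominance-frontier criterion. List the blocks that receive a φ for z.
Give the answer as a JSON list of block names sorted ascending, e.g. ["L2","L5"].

Answer: ["L1", "L4", "L5", "L7"]

Analysis:
idom tree: L1←L0 L2←L1 L3←L2 L4←L1 L5←L0 L6←L4 L7←L0
Dom∩ at merges:
  L1: preds {L0,L3}: {L0} ∩ {L0,L1,L2,L3} = {L0}; idom=L0
  L4: preds {L1,L3}: {L0,L1} ∩ {L0,L1,L2,L3} = {L0,L1}; idom=L1
  L5: preds {L0,L3}: {L0} ∩ {L0,L1,L2,L3} = {L0}; idom=L0
  L7: preds {L5,L6}: {L0,L5} ∩ {L0,L1,L4,L6} = {L0}; idom=L0

DF walk-up:
  L1←L0: walk · to L0
  L1←L3: walk L3→L2→L1 to L0
  L4←L1: walk · to L1
  L4←L3: walk L3→L2 to L1
  L5←L0: walk · to L0
  L5←L3: walk L3→L2→L1 to L0
  L7←L5: walk L5 to L0
  L7←L6: walk L6→L4→L1 to L0
  L0 → ∅
  L1 → {L1,L5,L7}
  L2 → {L1,L4,L5}
  L3 → {L1,L4,L5}
  L4 → {L7}
  L5 → {L7}
  L6 → {L7}
  L7 → ∅

φ for z: defs {L1,L2,L3,L4,L5,L7}
  DF⁺ = {L1,L4,L5,L7}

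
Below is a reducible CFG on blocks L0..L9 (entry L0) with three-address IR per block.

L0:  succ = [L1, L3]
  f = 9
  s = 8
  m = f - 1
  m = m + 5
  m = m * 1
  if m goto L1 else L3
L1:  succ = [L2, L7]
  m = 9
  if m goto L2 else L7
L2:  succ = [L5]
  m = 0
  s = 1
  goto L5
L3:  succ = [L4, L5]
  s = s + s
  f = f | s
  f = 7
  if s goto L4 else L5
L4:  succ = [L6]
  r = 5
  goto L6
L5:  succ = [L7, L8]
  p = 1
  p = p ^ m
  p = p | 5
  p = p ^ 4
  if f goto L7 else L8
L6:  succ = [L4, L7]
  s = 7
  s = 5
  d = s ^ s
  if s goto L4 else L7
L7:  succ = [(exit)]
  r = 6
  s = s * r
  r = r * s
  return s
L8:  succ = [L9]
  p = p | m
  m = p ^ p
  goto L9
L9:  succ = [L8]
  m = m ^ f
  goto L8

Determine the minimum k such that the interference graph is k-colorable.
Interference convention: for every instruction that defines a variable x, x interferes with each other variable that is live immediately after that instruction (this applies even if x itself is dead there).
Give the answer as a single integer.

Block summaries:
  L0 def {f,m,s} use ∅
  L1 def {m} use ∅
  L2 def {m,s} use ∅
  L3 def {f,s} use {f,s}
  L4 def {r} use ∅
  L5 def {p} use {f,m}
  L6 def {d,s} use ∅
  L7 def {r,s} use {s}
  L8 def {m,p} use {m,p}
  L9 def {m} use {f,m}

Liveness:
  live L0: ∅→{f,m,s}
  live L1: {f,s}→{f,s}
  live L2: {f}→{f,m,s}
  live L3: {f,m,s}→{f,m,s}
  live L4: ∅→∅
  live L5: {f,m,s}→{f,m,p,s}
  live L6: ∅→{s}
  live L7: {s}→∅
  live L8: {f,m,p}→{f,m,p}
  live L9: {f,m,p}→{f,m,p}

Conflict graph:
  d↔{s}
  f↔{m,p,s}
  m↔{f,p,s}
  p↔{f,m,s}
  r↔{s}
  s↔{d,f,m,p,r}

Chromatic number:
  clique {f,m,p,s} ⇒ need ≥ 4
  4-colouring: c0={s}  c1={d,f,r}  c2={m}  c3={p}
  χ = 4

Answer: 4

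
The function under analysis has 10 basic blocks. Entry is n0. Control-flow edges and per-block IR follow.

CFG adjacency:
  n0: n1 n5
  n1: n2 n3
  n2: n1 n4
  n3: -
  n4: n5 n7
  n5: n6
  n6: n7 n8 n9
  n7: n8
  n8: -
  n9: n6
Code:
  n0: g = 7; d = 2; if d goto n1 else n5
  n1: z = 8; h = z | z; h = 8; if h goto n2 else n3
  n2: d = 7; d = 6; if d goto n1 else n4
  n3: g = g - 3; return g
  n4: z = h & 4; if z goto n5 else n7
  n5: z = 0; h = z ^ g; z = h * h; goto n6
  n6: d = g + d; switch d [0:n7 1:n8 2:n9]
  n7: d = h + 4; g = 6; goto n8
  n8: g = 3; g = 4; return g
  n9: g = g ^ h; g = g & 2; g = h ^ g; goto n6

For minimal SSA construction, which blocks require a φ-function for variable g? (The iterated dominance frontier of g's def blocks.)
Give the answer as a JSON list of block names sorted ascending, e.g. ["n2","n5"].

Answer: ["n6", "n7", "n8"]

Derivation:
idom tree: n1←n0 n2←n1 n3←n1 n4←n2 n5←n0 n6←n5 n7←n0 n8←n0 n9←n6
Dom∩ at merges:
  n1: preds {n0,n2}: {n0} ∩ {n0,n1,n2} = {n0}; idom=n0
  n5: preds {n0,n4}: {n0} ∩ {n0,n1,n2,n4} = {n0}; idom=n0
  n6: preds {n5,n9}: {n0,n5} ∩ {n0,n5,n6,n9} = {n0,n5}; idom=n5
  n7: preds {n4,n6}: {n0,n1,n2,n4} ∩ {n0,n5,n6} = {n0}; idom=n0
  n8: preds {n6,n7}: {n0,n5,n6} ∩ {n0,n7} = {n0}; idom=n0

DF walk-up:
  join n1 pred n0: · stop@n0
  join n1 pred n2: n2→n1 stop@n0
  join n5 pred n0: · stop@n0
  join n5 pred n4: n4→n2→n1 stop@n0
  join n6 pred n5: · stop@n5
  join n6 pred n9: n9→n6 stop@n5
  join n7 pred n4: n4→n2→n1 stop@n0
  join n7 pred n6: n6→n5 stop@n0
  join n8 pred n6: n6→n5 stop@n0
  join n8 pred n7: n7 stop@n0
  n0: DF=∅
  n1: DF={n1,n5,n7}
  n2: DF={n1,n5,n7}
  n3: DF=∅
  n4: DF={n5,n7}
  n5: DF={n7,n8}
  n6: DF={n6,n7,n8}
  n7: DF={n8}
  n8: DF=∅
  n9: DF={n6}

φ for g: defs {n0,n3,n7,n8,n9}
  DF⁺ = {n6,n7,n8}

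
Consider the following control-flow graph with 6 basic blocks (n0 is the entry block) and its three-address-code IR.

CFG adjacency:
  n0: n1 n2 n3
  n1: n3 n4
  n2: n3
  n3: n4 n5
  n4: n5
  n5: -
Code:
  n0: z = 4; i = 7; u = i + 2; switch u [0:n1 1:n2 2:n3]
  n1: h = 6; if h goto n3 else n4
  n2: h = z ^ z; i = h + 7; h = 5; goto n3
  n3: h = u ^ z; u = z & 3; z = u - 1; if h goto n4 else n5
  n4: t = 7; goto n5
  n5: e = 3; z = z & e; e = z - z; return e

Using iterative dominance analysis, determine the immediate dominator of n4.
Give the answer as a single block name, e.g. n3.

Answer: n0

Working:
idom tree: n1←n0 n2←n0 n3←n0 n4←n0 n5←n0
Dom at joins:
  n3: preds {n0,n1,n2}: {n0} ∩ {n0,n1} ∩ {n0,n2} = {n0}; idom=n0
  n4: preds {n1,n3}: {n0,n1} ∩ {n0,n3} = {n0}; idom=n0
  n5: preds {n3,n4}: {n0,n3} ∩ {n0,n4} = {n0}; idom=n0

idom(n4) = n0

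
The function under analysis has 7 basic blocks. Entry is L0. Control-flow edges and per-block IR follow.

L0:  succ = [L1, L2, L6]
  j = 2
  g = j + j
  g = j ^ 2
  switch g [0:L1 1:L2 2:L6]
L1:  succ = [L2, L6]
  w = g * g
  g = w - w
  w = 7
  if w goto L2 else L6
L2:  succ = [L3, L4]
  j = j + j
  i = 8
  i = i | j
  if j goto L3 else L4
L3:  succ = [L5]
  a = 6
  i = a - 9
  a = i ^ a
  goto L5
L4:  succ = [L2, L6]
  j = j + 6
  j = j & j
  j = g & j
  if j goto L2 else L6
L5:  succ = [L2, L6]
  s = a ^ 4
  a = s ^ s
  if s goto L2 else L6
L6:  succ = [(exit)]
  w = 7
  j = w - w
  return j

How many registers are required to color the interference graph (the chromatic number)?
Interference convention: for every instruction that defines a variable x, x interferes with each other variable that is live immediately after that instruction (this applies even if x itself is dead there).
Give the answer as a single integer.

Block summaries:
  L0 def {g,j} use ∅
  L1 def {g,w} use {g}
  L2 def {i,j} use {j}
  L3 def {a,i} use ∅
  L4 def {j} use {g,j}
  L5 def {a,s} use {a}
  L6 def {j,w} use ∅

Backward fixpoint:
  live L0: ∅→{g,j}
  live L1: {g,j}→{g,j}
  live L2: {g,j}→{g,j}
  live L3: {g,j}→{a,g,j}
  live L4: {g,j}→{g,j}
  live L5: {a,g,j}→{g,j}
  live L6: ∅→∅

Interfere edges:
  a↔{g,i,j,s}
  g↔{a,i,j,s,w}
  i↔{a,g,j}
  j↔{a,g,i,s,w}
  s↔{a,g,j}
  w↔{g,j}

Registers:
  lower bound: {a,g,i,j} mutually conflict ⇒ χ ≥ 4
  assign a→R2 g→R0 i→R3 j→R1 s→R3 w→R2 — no edge inside a register ⇒ χ ≤ 4
  χ = 4

Answer: 4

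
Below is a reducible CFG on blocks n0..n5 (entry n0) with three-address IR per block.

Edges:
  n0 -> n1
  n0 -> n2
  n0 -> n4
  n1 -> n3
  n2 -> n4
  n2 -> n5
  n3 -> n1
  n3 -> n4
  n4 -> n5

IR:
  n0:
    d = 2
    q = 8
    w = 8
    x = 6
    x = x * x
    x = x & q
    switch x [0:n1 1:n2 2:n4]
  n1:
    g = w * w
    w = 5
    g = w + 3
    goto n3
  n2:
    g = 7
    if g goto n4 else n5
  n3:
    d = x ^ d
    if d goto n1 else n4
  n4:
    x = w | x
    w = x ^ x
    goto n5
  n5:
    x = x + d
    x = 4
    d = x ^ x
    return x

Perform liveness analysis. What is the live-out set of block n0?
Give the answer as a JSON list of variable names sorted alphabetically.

def/use:
  n0: def={d,q,w,x} ue=∅
  n1: def={g,w} ue={w}
  n2: def={g} ue=∅
  n3: def={d} ue={d,x}
  n4: def={w,x} ue={w,x}
  n5: def={d,x} ue={d,x}

Live sets:
  n0: in=∅ out={d,w,x}
  n1: in={d,w,x} out={d,w,x}
  n2: in={d,w,x} out={d,w,x}
  n3: in={d,w,x} out={d,w,x}
  n4: in={d,w,x} out={d,x}
  n5: in={d,x} out=∅

live-out(n0) = ["d", "w", "x"]

Answer: ["d", "w", "x"]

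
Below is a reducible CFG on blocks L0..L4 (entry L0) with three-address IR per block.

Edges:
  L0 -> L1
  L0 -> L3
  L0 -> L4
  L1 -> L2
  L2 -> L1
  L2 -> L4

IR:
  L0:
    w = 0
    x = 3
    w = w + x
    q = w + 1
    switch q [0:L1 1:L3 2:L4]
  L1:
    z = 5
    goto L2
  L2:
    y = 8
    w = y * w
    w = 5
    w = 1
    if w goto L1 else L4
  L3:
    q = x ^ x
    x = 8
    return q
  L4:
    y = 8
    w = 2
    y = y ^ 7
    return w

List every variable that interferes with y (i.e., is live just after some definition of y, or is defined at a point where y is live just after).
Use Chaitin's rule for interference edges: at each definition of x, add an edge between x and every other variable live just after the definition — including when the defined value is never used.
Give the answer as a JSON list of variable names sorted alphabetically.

Answer: ["w"]

Analysis:
Block summaries:
  L0: def={q,w,x} ue=∅
  L1: def={z} ue=∅
  L2: def={w,y} ue={w}
  L3: def={q,x} ue={x}
  L4: def={w,y} ue=∅

Live sets:
  L0: in=∅ out={w,x}
  L1: in={w} out={w}
  L2: in={w} out={w}
  L3: in={x} out=∅
  L4: in=∅ out=∅

Conflict graph:
  q: {w,x}
  w: {q,x,y,z}
  x: {q,w}
  y: {w}
  z: {w}

N(y) = ["w"]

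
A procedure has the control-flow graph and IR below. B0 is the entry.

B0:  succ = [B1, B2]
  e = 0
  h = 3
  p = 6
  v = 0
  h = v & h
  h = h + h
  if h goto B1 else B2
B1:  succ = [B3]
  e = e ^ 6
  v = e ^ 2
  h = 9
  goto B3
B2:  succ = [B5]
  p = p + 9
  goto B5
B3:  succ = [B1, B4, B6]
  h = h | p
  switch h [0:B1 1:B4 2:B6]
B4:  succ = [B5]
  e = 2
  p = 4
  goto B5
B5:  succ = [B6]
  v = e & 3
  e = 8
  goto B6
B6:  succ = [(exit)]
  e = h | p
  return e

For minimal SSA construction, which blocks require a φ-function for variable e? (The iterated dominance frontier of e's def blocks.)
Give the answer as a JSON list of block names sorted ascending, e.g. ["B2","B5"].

idom tree: B1←B0 B2←B0 B3←B1 B4←B3 B5←B0 B6←B0
Dom∩ at merges:
  B1: preds {B0,B3}: {B0} ∩ {B0,B1,B3} = {B0}; idom=B0
  B5: preds {B2,B4}: {B0,B2} ∩ {B0,B1,B3,B4} = {B0}; idom=B0
  B6: preds {B3,B5}: {B0,B1,B3} ∩ {B0,B5} = {B0}; idom=B0

DF walk-up:
  B1←B0: walk · to B0
  B1←B3: walk B3→B1 to B0
  B5←B2: walk B2 to B0
  B5←B4: walk B4→B3→B1 to B0
  B6←B3: walk B3→B1 to B0
  B6←B5: walk B5 to B0
  B0: DF=∅
  B1: DF={B1,B5,B6}
  B2: DF={B5}
  B3: DF={B1,B5,B6}
  B4: DF={B5}
  B5: DF={B6}
  B6: DF=∅

φ for e: defs {B0,B1,B4,B5,B6}
  DF⁺ = {B1,B5,B6}

Answer: ["B1", "B5", "B6"]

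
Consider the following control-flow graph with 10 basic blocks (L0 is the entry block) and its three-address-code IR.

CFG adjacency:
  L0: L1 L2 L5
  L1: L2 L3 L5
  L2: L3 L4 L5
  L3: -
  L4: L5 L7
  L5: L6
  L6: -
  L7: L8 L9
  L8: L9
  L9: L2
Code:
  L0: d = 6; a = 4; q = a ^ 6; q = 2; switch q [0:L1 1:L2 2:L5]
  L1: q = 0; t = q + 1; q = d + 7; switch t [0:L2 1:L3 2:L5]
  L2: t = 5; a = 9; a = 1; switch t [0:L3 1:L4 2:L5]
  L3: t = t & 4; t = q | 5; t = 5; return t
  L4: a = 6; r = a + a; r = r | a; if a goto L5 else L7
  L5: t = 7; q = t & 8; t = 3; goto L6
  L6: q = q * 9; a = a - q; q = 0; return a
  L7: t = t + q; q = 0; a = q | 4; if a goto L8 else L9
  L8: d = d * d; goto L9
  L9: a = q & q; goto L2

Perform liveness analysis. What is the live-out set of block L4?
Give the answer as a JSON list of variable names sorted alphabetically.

Per-block:
  L0 def {a,d,q} use ∅
  L1 def {q,t} use {d}
  L2 def {a,t} use ∅
  L3 def {t} use {q,t}
  L4 def {a,r} use ∅
  L5 def {q,t} use ∅
  L6 def {a,q} use {a,q}
  L7 def {a,q,t} use {q,t}
  L8 def {d} use {d}
  L9 def {a} use {q}

Live sets:
  L0: in=∅ out={a,d,q}
  L1: in={a,d} out={a,d,q,t}
  L2: in={d,q} out={a,d,q,t}
  L3: in={q,t} out=∅
  L4: in={d,q,t} out={a,d,q,t}
  L5: in={a} out={a,q}
  L6: in={a,q} out=∅
  L7: in={d,q,t} out={d,q}
  L8: in={d,q} out={d,q}
  L9: in={d,q} out={d,q}

live-out(L4) = ["a", "d", "q", "t"]

Answer: ["a", "d", "q", "t"]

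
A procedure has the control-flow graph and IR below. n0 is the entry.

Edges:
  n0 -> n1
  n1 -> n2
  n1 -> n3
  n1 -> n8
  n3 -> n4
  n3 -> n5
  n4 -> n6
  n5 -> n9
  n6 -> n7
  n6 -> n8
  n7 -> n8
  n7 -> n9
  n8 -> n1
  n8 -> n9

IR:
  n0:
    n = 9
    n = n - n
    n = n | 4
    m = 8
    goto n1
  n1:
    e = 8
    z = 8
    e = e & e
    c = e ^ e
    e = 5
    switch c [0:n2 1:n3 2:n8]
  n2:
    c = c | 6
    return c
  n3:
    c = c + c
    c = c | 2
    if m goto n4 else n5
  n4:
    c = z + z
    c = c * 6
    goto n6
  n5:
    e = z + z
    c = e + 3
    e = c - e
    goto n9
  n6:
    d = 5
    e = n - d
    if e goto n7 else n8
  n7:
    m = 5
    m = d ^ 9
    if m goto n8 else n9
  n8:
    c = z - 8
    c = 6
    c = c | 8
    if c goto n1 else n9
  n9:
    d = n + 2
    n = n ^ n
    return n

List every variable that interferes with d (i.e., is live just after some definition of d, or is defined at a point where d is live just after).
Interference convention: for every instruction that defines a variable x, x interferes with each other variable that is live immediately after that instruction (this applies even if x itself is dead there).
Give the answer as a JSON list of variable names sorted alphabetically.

def/use:
  n0 def {m,n} use ∅
  n1 def {c,e,z} use ∅
  n2 def {c} use {c}
  n3 def {c} use {c,m}
  n4 def {c} use {z}
  n5 def {c,e} use {z}
  n6 def {d,e} use {n}
  n7 def {m} use {d}
  n8 def {c} use {z}
  n9 def {d,n} use {n}

Live sets:
  n0: in=∅ out={m,n}
  n1: in={m,n} out={c,m,n,z}
  n2: in={c} out=∅
  n3: in={c,m,n,z} out={m,n,z}
  n4: in={m,n,z} out={m,n,z}
  n5: in={n,z} out={n}
  n6: in={m,n,z} out={d,m,n,z}
  n7: in={d,n,z} out={m,n,z}
  n8: in={m,n,z} out={m,n}
  n9: in={n} out=∅

Interfere edges:
  c — {e,m,n,z}
  d — {e,m,n,z}
  e — {c,d,m,n,z}
  m — {c,d,e,n,z}
  n — {c,d,e,m,z}
  z — {c,d,e,m,n}

N(d) = ["e", "m", "n", "z"]

Answer: ["e", "m", "n", "z"]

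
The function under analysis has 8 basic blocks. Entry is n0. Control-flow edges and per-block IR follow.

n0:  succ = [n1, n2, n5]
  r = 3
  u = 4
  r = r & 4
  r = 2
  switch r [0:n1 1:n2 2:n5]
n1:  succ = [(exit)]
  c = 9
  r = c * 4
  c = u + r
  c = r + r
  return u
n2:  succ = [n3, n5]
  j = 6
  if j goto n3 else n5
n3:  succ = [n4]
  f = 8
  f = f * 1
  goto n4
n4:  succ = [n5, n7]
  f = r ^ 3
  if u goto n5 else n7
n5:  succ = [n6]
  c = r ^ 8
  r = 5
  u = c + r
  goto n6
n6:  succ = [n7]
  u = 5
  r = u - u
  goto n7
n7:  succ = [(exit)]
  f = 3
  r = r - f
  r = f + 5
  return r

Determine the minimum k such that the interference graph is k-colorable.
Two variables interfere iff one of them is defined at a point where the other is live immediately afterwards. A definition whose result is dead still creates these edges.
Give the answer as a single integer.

Answer: 3

Analysis:
def/use:
  n0: {r,u} / ∅
  n1: {c,r} / {u}
  n2: {j} / ∅
  n3: {f} / ∅
  n4: {f} / {r,u}
  n5: {c,r,u} / {r}
  n6: {r,u} / ∅
  n7: {f,r} / {r}

Live sets:
  n0 li=∅ lo={r,u}
  n1 li={u} lo=∅
  n2 li={r,u} lo={r,u}
  n3 li={r,u} lo={r,u}
  n4 li={r,u} lo={r}
  n5 li={r} lo=∅
  n6 li=∅ lo={r}
  n7 li={r} lo=∅

Interfere edges:
  c — {r,u}
  f — {r,u}
  j — {r,u}
  r — {c,f,j,u}
  u — {c,f,j,r}

Chromatic number:
  clique {c,r,u} ⇒ need ≥ 3
  assign c→r2 f→r2 j→r2 r→r0 u→r1 — no edge inside a register ⇒ χ ≤ 3
  χ = 3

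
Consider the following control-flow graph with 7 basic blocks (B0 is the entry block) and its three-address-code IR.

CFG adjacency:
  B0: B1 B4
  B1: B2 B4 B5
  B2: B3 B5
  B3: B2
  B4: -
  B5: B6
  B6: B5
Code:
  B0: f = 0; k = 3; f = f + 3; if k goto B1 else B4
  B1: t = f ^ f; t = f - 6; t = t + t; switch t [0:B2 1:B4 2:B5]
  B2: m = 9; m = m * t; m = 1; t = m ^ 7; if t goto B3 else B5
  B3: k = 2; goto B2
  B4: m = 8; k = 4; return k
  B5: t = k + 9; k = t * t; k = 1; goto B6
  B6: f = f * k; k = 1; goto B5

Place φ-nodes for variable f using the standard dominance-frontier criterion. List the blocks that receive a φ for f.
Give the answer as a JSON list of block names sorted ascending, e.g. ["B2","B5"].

idom tree: B1←B0 B2←B1 B3←B2 B4←B0 B5←B1 B6←B5
Join-block Dom:
  B2: preds {B1,B3}: {B0,B1} ∩ {B0,B1,B2,B3} = {B0,B1}; idom=B1
  B4: preds {B0,B1}: {B0} ∩ {B0,B1} = {B0}; idom=B0
  B5: preds {B1,B2,B6}: {B0,B1} ∩ {B0,B1,B2} ∩ {B0,B1,B5,B6} = {B0,B1}; idom=B1

Frontier:
  B2←B1: walk · to B1
  B2←B3: walk B3→B2 to B1
  B4←B0: walk · to B0
  B4←B1: walk B1 to B0
  B5←B1: walk · to B1
  B5←B2: walk B2 to B1
  B5←B6: walk B6→B5 to B1
  B0 → ∅
  B1 → {B4}
  B2 → {B2,B5}
  B3 → {B2}
  B4 → ∅
  B5 → {B5}
  B6 → {B5}

φ for f: defs {B0,B6}
  DF⁺ = {B5}

Answer: ["B5"]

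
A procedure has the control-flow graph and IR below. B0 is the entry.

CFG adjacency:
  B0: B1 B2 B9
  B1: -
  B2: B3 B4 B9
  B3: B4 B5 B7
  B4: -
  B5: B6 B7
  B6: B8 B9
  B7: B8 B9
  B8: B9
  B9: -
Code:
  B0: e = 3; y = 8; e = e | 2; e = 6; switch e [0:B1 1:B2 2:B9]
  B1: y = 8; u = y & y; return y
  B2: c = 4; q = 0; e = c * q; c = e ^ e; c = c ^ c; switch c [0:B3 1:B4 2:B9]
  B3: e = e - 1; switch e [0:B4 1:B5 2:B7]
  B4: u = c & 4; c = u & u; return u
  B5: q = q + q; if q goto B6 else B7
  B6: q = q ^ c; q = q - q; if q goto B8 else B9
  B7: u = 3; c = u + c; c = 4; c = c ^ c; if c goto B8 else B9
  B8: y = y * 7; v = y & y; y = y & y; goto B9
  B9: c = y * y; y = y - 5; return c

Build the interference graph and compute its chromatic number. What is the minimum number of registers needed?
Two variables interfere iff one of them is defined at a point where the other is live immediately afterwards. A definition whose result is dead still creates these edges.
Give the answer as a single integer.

Answer: 4

Derivation:
Per-block:
  B0: {e,y} / ∅
  B1: {u,y} / ∅
  B2: {c,e,q} / ∅
  B3: {e} / {e}
  B4: {c,u} / {c}
  B5: {q} / {q}
  B6: {q} / {c,q}
  B7: {c,u} / {c}
  B8: {v,y} / {y}
  B9: {c,y} / {y}

Live sets:
  B0: in=∅ out={y}
  B1: in=∅ out=∅
  B2: in={y} out={c,e,q,y}
  B3: in={c,e,q,y} out={c,q,y}
  B4: in={c} out=∅
  B5: in={c,q,y} out={c,q,y}
  B6: in={c,q,y} out={y}
  B7: in={c,y} out={y}
  B8: in={y} out={y}
  B9: in={y} out=∅

Conflict graph:
  c: {e,q,u,y}
  e: {c,q,y}
  q: {c,e,y}
  u: {c,y}
  v: {y}
  y: {c,e,q,u,v}

Chromatic number:
  clique {c,e,q,y} ⇒ need ≥ 4
  4-colouring: c0={y}  c1={c,v}  c2={e,u}  c3={q}
  χ = 4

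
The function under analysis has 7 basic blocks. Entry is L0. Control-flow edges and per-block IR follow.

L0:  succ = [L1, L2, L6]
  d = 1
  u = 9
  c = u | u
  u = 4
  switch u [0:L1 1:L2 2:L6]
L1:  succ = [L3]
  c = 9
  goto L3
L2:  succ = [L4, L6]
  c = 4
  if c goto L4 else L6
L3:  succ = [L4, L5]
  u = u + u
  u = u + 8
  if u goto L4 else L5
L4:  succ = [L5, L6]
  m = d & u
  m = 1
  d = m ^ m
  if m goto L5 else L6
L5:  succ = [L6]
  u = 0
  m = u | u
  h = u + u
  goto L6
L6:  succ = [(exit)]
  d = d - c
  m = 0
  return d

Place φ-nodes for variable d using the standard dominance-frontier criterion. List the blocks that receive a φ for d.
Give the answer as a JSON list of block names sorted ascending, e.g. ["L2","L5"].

idom tree: L1←L0 L2←L0 L3←L1 L4←L0 L5←L0 L6←L0
Dom at joins:
  L4: preds {L2,L3}: {L0,L2} ∩ {L0,L1,L3} = {L0}; idom=L0
  L5: preds {L3,L4}: {L0,L1,L3} ∩ {L0,L4} = {L0}; idom=L0
  L6: preds {L0,L2,L4,L5}: {L0} ∩ {L0,L2} ∩ {L0,L4} ∩ {L0,L5} = {L0}; idom=L0

DF derivation:
  L4←L2: walk L2 to L0
  L4←L3: walk L3→L1 to L0
  L5←L3: walk L3→L1 to L0
  L5←L4: walk L4 to L0
  L6←L0: walk · to L0
  L6←L2: walk L2 to L0
  L6←L4: walk L4 to L0
  L6←L5: walk L5 to L0
  L0: DF=∅
  L1: DF={L4,L5}
  L2: DF={L4,L6}
  L3: DF={L4,L5}
  L4: DF={L5,L6}
  L5: DF={L6}
  L6: DF=∅

φ for d: defs {L0,L4,L6}
  DF⁺ = {L5,L6}

Answer: ["L5", "L6"]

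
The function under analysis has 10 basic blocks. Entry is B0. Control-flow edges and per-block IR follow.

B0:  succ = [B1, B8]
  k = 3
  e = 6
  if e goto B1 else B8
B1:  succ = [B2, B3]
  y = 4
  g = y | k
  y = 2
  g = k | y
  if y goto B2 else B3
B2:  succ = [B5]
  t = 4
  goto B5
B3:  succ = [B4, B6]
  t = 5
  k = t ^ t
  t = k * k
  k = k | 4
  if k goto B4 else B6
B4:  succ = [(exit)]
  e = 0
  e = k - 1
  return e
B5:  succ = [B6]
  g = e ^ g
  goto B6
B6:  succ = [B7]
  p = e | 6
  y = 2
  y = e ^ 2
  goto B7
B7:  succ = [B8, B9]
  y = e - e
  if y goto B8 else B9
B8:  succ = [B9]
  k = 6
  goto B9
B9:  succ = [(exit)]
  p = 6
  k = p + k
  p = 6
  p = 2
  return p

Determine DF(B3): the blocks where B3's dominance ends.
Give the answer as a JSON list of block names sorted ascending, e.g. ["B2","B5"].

idom tree: B1←B0 B2←B1 B3←B1 B4←B3 B5←B2 B6←B1 B7←B6 B8←B0 B9←B0
Dom∩ at merges:
  B6: preds {B3,B5}: {B0,B1,B3} ∩ {B0,B1,B2,B5} = {B0,B1}; idom=B1
  B8: preds {B0,B7}: {B0} ∩ {B0,B1,B6,B7} = {B0}; idom=B0
  B9: preds {B7,B8}: {B0,B1,B6,B7} ∩ {B0,B8} = {B0}; idom=B0

Frontier:
  B6←B3: walk B3 to B1
  B6←B5: walk B5→B2 to B1
  B8←B0: walk · to B0
  B8←B7: walk B7→B6→B1 to B0
  B9←B7: walk B7→B6→B1 to B0
  B9←B8: walk B8 to B0
  B0 → ∅
  B1 → {B8,B9}
  B2 → {B6}
  B3 → {B6}
  B4 → ∅
  B5 → {B6}
  B6 → {B8,B9}
  B7 → {B8,B9}
  B8 → {B9}
  B9 → ∅

DF(B3) = ["B6"]

Answer: ["B6"]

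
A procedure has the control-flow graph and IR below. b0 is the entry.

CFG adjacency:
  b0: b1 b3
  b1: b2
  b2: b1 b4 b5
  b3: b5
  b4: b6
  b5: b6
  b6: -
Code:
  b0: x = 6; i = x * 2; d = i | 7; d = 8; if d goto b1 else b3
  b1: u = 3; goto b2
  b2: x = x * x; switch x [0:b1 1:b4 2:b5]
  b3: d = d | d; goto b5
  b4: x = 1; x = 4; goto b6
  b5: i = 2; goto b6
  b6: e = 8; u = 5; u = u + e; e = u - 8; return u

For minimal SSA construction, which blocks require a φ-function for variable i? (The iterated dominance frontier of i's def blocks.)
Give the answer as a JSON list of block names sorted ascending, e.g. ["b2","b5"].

idom tree: b1←b0 b2←b1 b3←b0 b4←b2 b5←b0 b6←b0
Join-block Dom:
  b1: preds {b0,b2}: {b0} ∩ {b0,b1,b2} = {b0}; idom=b0
  b5: preds {b2,b3}: {b0,b1,b2} ∩ {b0,b3} = {b0}; idom=b0
  b6: preds {b4,b5}: {b0,b1,b2,b4} ∩ {b0,b5} = {b0}; idom=b0

Frontier:
  b1←b0: walk · to b0
  b1←b2: walk b2→b1 to b0
  b5←b2: walk b2→b1 to b0
  b5←b3: walk b3 to b0
  b6←b4: walk b4→b2→b1 to b0
  b6←b5: walk b5 to b0
  b0 → ∅
  b1 → {b1,b5,b6}
  b2 → {b1,b5,b6}
  b3 → {b5}
  b4 → {b6}
  b5 → {b6}
  b6 → ∅

φ for i: defs {b0,b5}
  DF⁺ = {b6}

Answer: ["b6"]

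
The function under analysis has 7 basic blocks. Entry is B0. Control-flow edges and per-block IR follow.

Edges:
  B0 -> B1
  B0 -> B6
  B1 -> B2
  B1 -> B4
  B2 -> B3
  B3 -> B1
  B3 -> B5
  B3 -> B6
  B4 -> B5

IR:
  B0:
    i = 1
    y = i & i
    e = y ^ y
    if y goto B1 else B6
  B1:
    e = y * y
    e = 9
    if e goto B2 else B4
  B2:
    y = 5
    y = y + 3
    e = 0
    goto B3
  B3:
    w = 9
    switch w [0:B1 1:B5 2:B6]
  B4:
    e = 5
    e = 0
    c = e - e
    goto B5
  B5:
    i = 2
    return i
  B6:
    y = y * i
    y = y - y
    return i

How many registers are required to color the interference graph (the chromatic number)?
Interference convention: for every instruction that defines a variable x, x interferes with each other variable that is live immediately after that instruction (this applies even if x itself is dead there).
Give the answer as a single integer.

Answer: 3

Working:
def/use:
  B0: {e,i,y} / ∅
  B1: {e} / {y}
  B2: {e,y} / ∅
  B3: {w} / ∅
  B4: {c,e} / ∅
  B5: {i} / ∅
  B6: {y} / {i,y}

Live sets:
  B0 li=∅ lo={i,y}
  B1 li={i,y} lo={i}
  B2 li={i} lo={i,y}
  B3 li={i,y} lo={i,y}
  B4 li=∅ lo=∅
  B5 li=∅ lo=∅
  B6 li={i,y} lo=∅

Conflict graph:
  c — ∅
  e — {i,y}
  i — {e,w,y}
  w — {i,y}
  y — {e,i,w}

Registers:
  clique {e,i,y} ⇒ need ≥ 3
  3-colouring: r0={c,i}  r1={y}  r2={e,w}
  χ = 3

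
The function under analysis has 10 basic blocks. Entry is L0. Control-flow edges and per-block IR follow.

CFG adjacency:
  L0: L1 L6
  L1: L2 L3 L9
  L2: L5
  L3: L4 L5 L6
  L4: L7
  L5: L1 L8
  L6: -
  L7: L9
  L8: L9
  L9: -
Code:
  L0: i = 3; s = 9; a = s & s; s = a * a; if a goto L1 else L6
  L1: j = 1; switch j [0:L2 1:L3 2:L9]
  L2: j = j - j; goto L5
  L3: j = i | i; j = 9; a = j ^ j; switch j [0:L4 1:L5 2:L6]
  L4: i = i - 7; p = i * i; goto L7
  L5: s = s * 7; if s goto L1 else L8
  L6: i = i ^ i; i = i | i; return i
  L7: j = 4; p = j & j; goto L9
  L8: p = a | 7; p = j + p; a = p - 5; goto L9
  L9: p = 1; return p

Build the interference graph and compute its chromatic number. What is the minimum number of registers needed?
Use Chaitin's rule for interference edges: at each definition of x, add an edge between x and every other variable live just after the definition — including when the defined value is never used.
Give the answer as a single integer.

Answer: 4

Analysis:
def/use:
  L0: def={a,i,s} ue=∅
  L1: def={j} ue=∅
  L2: def={j} ue={j}
  L3: def={a,j} ue={i}
  L4: def={i,p} ue={i}
  L5: def={s} ue={s}
  L6: def={i} ue={i}
  L7: def={j,p} ue=∅
  L8: def={a,p} ue={a,j}
  L9: def={p} ue=∅

Live sets:
  live L0: ∅→{a,i,s}
  live L1: {a,i,s}→{a,i,j,s}
  live L2: {a,i,j,s}→{a,i,j,s}
  live L3: {i,s}→{a,i,j,s}
  live L4: {i}→∅
  live L5: {a,i,j,s}→{a,i,j,s}
  live L6: {i}→∅
  live L7: ∅→∅
  live L8: {a,j}→∅
  live L9: ∅→∅

Conflict graph:
  a↔{i,j,s}
  i↔{a,j,s}
  j↔{a,i,p,s}
  p↔{j}
  s↔{a,i,j}

Registers:
  lower bound: {a,i,j,s} mutually conflict ⇒ χ ≥ 4
  4-colouring: r0={j}  r1={a,p}  r2={i}  r3={s}
  χ = 4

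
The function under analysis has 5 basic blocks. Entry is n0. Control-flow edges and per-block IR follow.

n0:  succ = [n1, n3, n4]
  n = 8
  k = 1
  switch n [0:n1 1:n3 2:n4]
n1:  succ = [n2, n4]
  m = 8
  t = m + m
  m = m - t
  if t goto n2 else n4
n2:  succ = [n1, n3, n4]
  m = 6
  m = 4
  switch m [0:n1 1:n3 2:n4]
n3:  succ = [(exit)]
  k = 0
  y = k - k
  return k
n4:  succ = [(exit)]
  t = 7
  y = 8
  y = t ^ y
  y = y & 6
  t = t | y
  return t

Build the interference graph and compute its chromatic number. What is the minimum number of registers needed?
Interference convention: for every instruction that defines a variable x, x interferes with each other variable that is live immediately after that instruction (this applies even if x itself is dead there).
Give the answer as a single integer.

Answer: 2

Working:
Block summaries:
  n0: {k,n} / ∅
  n1: {m,t} / ∅
  n2: {m} / ∅
  n3: {k,y} / ∅
  n4: {t,y} / ∅

Backward fixpoint:
  n0: in=∅ out=∅
  n1: in=∅ out=∅
  n2: in=∅ out=∅
  n3: in=∅ out=∅
  n4: in=∅ out=∅

Interfere edges:
  k↔{n,y}
  m↔{t}
  n↔{k}
  t↔{m,y}
  y↔{k,t}

Chromatic number:
  lower bound: {k,n} mutually conflict ⇒ χ ≥ 2
  assign k→r0 m→r1 n→r1 t→r0 y→r1 — no edge inside a register ⇒ χ ≤ 2
  χ = 2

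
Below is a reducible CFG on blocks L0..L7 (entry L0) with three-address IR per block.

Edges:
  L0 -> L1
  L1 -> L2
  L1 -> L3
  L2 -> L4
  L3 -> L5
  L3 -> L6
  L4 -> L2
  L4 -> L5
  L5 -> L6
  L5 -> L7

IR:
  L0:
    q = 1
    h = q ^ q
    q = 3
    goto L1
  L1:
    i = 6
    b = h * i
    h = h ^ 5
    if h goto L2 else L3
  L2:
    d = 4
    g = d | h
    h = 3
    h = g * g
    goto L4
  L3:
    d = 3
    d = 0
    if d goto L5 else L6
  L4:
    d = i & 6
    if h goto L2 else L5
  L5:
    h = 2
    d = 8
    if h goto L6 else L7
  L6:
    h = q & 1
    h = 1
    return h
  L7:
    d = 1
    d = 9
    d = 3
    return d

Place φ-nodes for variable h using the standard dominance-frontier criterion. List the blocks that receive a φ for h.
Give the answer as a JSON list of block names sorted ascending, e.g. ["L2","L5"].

idom tree: L1←L0 L2←L1 L3←L1 L4←L2 L5←L1 L6←L1 L7←L5
Dom at joins:
  L2: preds {L1,L4}: {L0,L1} ∩ {L0,L1,L2,L4} = {L0,L1}; idom=L1
  L5: preds {L3,L4}: {L0,L1,L3} ∩ {L0,L1,L2,L4} = {L0,L1}; idom=L1
  L6: preds {L3,L5}: {L0,L1,L3} ∩ {L0,L1,L5} = {L0,L1}; idom=L1

DF walk-up:
  join L2 pred L1: · stop@L1
  join L2 pred L4: L4→L2 stop@L1
  join L5 pred L3: L3 stop@L1
  join L5 pred L4: L4→L2 stop@L1
  join L6 pred L3: L3 stop@L1
  join L6 pred L5: L5 stop@L1
  L0 → ∅
  L1 → ∅
  L2 → {L2,L5}
  L3 → {L5,L6}
  L4 → {L2,L5}
  L5 → {L6}
  L6 → ∅
  L7 → ∅

φ for h: defs {L0,L1,L2,L5,L6}
  DF⁺ = {L2,L5,L6}

Answer: ["L2", "L5", "L6"]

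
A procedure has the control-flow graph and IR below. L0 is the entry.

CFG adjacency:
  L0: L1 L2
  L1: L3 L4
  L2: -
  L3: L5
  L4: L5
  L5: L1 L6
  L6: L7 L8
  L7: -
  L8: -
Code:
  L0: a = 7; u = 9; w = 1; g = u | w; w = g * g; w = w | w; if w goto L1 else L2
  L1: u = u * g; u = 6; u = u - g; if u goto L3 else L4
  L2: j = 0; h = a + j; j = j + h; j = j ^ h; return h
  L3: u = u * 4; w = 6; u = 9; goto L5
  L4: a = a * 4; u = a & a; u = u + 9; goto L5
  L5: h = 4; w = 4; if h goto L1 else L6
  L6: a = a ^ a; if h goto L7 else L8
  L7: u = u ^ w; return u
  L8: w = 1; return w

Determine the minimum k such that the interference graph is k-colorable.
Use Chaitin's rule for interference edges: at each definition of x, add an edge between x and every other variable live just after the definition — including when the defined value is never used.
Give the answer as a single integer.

Answer: 5

Derivation:
def/use:
  L0 def {a,g,u,w} use ∅
  L1 def {u} use {g,u}
  L2 def {h,j} use {a}
  L3 def {u,w} use {u}
  L4 def {a,u} use {a}
  L5 def {h,w} use ∅
  L6 def {a} use {a,h}
  L7 def {u} use {u,w}
  L8 def {w} use ∅

Backward fixpoint:
  live L0: ∅→{a,g,u}
  live L1: {a,g,u}→{a,g,u}
  live L2: {a}→∅
  live L3: {a,g,u}→{a,g,u}
  live L4: {a,g}→{a,g,u}
  live L5: {a,g,u}→{a,g,h,u,w}
  live L6: {a,h,u,w}→{u,w}
  live L7: {u,w}→∅
  live L8: ∅→∅

Conflict graph:
  a↔{g,h,j,u,w}
  g↔{a,h,u,w}
  h↔{a,g,j,u,w}
  j↔{a,h}
  u↔{a,g,h,w}
  w↔{a,g,h,u}

Chromatic number:
  lower bound: {a,g,h,u,w} mutually conflict ⇒ χ ≥ 5
  assign a→r0 g→r2 h→r1 j→r2 u→r3 w→r4 — no edge inside a register ⇒ χ ≤ 5
  χ = 5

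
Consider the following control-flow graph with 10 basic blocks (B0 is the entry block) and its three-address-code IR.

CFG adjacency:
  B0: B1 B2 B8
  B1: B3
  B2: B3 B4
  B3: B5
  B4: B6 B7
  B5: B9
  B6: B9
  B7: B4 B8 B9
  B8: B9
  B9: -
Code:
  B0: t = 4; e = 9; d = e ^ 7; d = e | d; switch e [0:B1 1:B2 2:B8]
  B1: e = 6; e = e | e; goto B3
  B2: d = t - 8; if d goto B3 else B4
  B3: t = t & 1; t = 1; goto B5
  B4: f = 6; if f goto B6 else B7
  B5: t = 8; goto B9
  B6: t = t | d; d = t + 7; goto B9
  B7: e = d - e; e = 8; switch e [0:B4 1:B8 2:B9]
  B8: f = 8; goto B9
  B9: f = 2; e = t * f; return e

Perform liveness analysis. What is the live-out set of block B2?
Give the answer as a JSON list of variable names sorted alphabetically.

def/use:
  B0 def {d,e,t} use ∅
  B1 def {e} use ∅
  B2 def {d} use {t}
  B3 def {t} use {t}
  B4 def {f} use ∅
  B5 def {t} use ∅
  B6 def {d,t} use {d,t}
  B7 def {e} use {d,e}
  B8 def {f} use ∅
  B9 def {e,f} use {t}

Backward fixpoint:
  live B0: ∅→{e,t}
  live B1: {t}→{t}
  live B2: {e,t}→{d,e,t}
  live B3: {t}→∅
  live B4: {d,e,t}→{d,e,t}
  live B5: ∅→{t}
  live B6: {d,t}→{t}
  live B7: {d,e,t}→{d,e,t}
  live B8: {t}→{t}
  live B9: {t}→∅

live-out(B2) = ["d", "e", "t"]

Answer: ["d", "e", "t"]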